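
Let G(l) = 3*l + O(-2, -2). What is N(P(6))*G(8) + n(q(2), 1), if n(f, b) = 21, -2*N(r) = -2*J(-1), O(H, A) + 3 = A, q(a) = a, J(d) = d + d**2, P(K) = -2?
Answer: 21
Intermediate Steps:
O(H, A) = -3 + A
N(r) = 0 (N(r) = -(-1)*(-(1 - 1)) = -(-1)*(-1*0) = -(-1)*0 = -1/2*0 = 0)
G(l) = -5 + 3*l (G(l) = 3*l + (-3 - 2) = 3*l - 5 = -5 + 3*l)
N(P(6))*G(8) + n(q(2), 1) = 0*(-5 + 3*8) + 21 = 0*(-5 + 24) + 21 = 0*19 + 21 = 0 + 21 = 21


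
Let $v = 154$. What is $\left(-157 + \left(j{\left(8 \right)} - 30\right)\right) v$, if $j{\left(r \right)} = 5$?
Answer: $-28028$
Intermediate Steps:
$\left(-157 + \left(j{\left(8 \right)} - 30\right)\right) v = \left(-157 + \left(5 - 30\right)\right) 154 = \left(-157 - 25\right) 154 = \left(-182\right) 154 = -28028$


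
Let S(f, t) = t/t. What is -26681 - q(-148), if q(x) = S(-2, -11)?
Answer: -26682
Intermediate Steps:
S(f, t) = 1
q(x) = 1
-26681 - q(-148) = -26681 - 1*1 = -26681 - 1 = -26682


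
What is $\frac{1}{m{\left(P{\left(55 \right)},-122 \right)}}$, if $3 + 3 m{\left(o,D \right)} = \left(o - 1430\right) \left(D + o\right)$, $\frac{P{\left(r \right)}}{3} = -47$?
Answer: $\frac{3}{413170} \approx 7.2609 \cdot 10^{-6}$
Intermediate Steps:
$P{\left(r \right)} = -141$ ($P{\left(r \right)} = 3 \left(-47\right) = -141$)
$m{\left(o,D \right)} = -1 + \frac{\left(-1430 + o\right) \left(D + o\right)}{3}$ ($m{\left(o,D \right)} = -1 + \frac{\left(o - 1430\right) \left(D + o\right)}{3} = -1 + \frac{\left(-1430 + o\right) \left(D + o\right)}{3}$)
$\frac{1}{m{\left(P{\left(55 \right)},-122 \right)}} = \frac{1}{-1 - - \frac{174460}{3} - -67210 + \frac{\left(-141\right)^{2}}{3} + \frac{1}{3} \left(-122\right) \left(-141\right)} = \frac{1}{-1 + \frac{174460}{3} + 67210 + \frac{1}{3} \cdot 19881 + 5734} = \frac{1}{-1 + \frac{174460}{3} + 67210 + 6627 + 5734} = \frac{1}{\frac{413170}{3}} = \frac{3}{413170}$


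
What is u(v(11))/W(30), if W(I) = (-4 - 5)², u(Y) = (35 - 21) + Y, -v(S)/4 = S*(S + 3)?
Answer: -602/81 ≈ -7.4321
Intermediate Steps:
v(S) = -4*S*(3 + S) (v(S) = -4*S*(S + 3) = -4*S*(3 + S))
u(Y) = 14 + Y
W(I) = 81 (W(I) = (-9)² = 81)
u(v(11))/W(30) = (14 - 4*11*(3 + 11))/81 = (14 - 4*11*14)*(1/81) = (14 - 616)*(1/81) = -602*1/81 = -602/81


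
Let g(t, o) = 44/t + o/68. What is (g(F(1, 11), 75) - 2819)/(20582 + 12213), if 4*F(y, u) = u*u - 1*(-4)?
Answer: -23940157/278757500 ≈ -0.085882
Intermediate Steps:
F(y, u) = 1 + u²/4 (F(y, u) = (u*u - 1*(-4))/4 = (u² + 4)/4 = (4 + u²)/4 = 1 + u²/4)
g(t, o) = 44/t + o/68 (g(t, o) = 44/t + o*(1/68) = 44/t + o/68)
(g(F(1, 11), 75) - 2819)/(20582 + 12213) = ((44/(1 + (¼)*11²) + (1/68)*75) - 2819)/(20582 + 12213) = ((44/(1 + (¼)*121) + 75/68) - 2819)/32795 = ((44/(1 + 121/4) + 75/68) - 2819)*(1/32795) = ((44/(125/4) + 75/68) - 2819)*(1/32795) = ((44*(4/125) + 75/68) - 2819)*(1/32795) = ((176/125 + 75/68) - 2819)*(1/32795) = (21343/8500 - 2819)*(1/32795) = -23940157/8500*1/32795 = -23940157/278757500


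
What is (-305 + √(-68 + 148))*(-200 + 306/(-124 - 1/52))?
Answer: 398242160/6449 - 5222848*√5/6449 ≈ 59942.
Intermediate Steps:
(-305 + √(-68 + 148))*(-200 + 306/(-124 - 1/52)) = (-305 + √80)*(-200 + 306/(-124 - 1*1/52)) = (-305 + 4*√5)*(-200 + 306/(-124 - 1/52)) = (-305 + 4*√5)*(-200 + 306/(-6449/52)) = (-305 + 4*√5)*(-200 + 306*(-52/6449)) = (-305 + 4*√5)*(-200 - 15912/6449) = (-305 + 4*√5)*(-1305712/6449) = 398242160/6449 - 5222848*√5/6449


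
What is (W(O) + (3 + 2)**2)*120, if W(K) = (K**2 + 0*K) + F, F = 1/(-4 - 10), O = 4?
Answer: 34380/7 ≈ 4911.4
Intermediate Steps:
F = -1/14 (F = 1/(-14) = -1/14 ≈ -0.071429)
W(K) = -1/14 + K**2 (W(K) = (K**2 + 0*K) - 1/14 = (K**2 + 0) - 1/14 = K**2 - 1/14 = -1/14 + K**2)
(W(O) + (3 + 2)**2)*120 = ((-1/14 + 4**2) + (3 + 2)**2)*120 = ((-1/14 + 16) + 5**2)*120 = (223/14 + 25)*120 = (573/14)*120 = 34380/7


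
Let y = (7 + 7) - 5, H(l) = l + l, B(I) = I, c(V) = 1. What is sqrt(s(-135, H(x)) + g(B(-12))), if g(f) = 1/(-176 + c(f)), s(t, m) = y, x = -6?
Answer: sqrt(11018)/35 ≈ 2.9990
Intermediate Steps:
H(l) = 2*l
y = 9 (y = 14 - 5 = 9)
s(t, m) = 9
g(f) = -1/175 (g(f) = 1/(-176 + 1) = 1/(-175) = -1/175)
sqrt(s(-135, H(x)) + g(B(-12))) = sqrt(9 - 1/175) = sqrt(1574/175) = sqrt(11018)/35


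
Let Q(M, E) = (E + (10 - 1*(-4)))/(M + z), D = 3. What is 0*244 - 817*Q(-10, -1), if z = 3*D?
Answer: 10621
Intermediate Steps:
z = 9 (z = 3*3 = 9)
Q(M, E) = (14 + E)/(9 + M) (Q(M, E) = (E + (10 - 1*(-4)))/(M + 9) = (E + (10 + 4))/(9 + M) = (E + 14)/(9 + M) = (14 + E)/(9 + M))
0*244 - 817*Q(-10, -1) = 0*244 - 817*(14 - 1)/(9 - 10) = 0 - 817*13/(-1) = 0 - (-817)*13 = 0 - 817*(-13) = 0 + 10621 = 10621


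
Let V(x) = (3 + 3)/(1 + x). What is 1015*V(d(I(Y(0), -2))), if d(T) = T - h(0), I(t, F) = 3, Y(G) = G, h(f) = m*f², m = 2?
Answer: 3045/2 ≈ 1522.5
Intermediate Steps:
h(f) = 2*f²
d(T) = T (d(T) = T - 2*0² = T - 2*0 = T - 1*0 = T + 0 = T)
V(x) = 6/(1 + x)
1015*V(d(I(Y(0), -2))) = 1015*(6/(1 + 3)) = 1015*(6/4) = 1015*(6*(¼)) = 1015*(3/2) = 3045/2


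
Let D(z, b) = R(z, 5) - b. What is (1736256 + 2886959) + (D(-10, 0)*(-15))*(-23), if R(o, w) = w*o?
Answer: 4605965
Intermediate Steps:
R(o, w) = o*w
D(z, b) = -b + 5*z (D(z, b) = z*5 - b = 5*z - b = -b + 5*z)
(1736256 + 2886959) + (D(-10, 0)*(-15))*(-23) = (1736256 + 2886959) + ((-1*0 + 5*(-10))*(-15))*(-23) = 4623215 + ((0 - 50)*(-15))*(-23) = 4623215 - 50*(-15)*(-23) = 4623215 + 750*(-23) = 4623215 - 17250 = 4605965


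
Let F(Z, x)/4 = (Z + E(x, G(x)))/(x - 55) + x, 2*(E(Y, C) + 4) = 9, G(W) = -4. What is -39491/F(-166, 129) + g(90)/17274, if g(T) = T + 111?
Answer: -8412142599/108025838 ≈ -77.872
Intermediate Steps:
g(T) = 111 + T
E(Y, C) = 1/2 (E(Y, C) = -4 + (1/2)*9 = -4 + 9/2 = 1/2)
F(Z, x) = 4*x + 4*(1/2 + Z)/(-55 + x) (F(Z, x) = 4*((Z + 1/2)/(x - 55) + x) = 4*((1/2 + Z)/(-55 + x) + x) = 4*(x + (1/2 + Z)/(-55 + x)) = 4*x + 4*(1/2 + Z)/(-55 + x))
-39491/F(-166, 129) + g(90)/17274 = -39491*(-55 + 129)/(2*(1 - 110*129 + 2*(-166) + 2*129**2)) + (111 + 90)/17274 = -39491*37/(1 - 14190 - 332 + 2*16641) + 201*(1/17274) = -39491*37/(1 - 14190 - 332 + 33282) + 67/5758 = -39491/(2*(1/74)*18761) + 67/5758 = -39491/18761/37 + 67/5758 = -39491*37/18761 + 67/5758 = -1461167/18761 + 67/5758 = -8412142599/108025838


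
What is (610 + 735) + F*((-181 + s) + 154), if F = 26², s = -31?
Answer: -37863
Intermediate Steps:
F = 676
(610 + 735) + F*((-181 + s) + 154) = (610 + 735) + 676*((-181 - 31) + 154) = 1345 + 676*(-212 + 154) = 1345 + 676*(-58) = 1345 - 39208 = -37863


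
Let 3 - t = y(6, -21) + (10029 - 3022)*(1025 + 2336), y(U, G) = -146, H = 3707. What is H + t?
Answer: -23546671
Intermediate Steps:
t = -23550378 (t = 3 - (-146 + (10029 - 3022)*(1025 + 2336)) = 3 - (-146 + 7007*3361) = 3 - (-146 + 23550527) = 3 - 1*23550381 = 3 - 23550381 = -23550378)
H + t = 3707 - 23550378 = -23546671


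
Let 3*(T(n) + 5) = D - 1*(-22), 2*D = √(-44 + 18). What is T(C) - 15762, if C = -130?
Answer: -47279/3 + I*√26/6 ≈ -15760.0 + 0.84984*I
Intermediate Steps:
D = I*√26/2 (D = √(-44 + 18)/2 = √(-26)/2 = (I*√26)/2 = I*√26/2 ≈ 2.5495*I)
T(n) = 7/3 + I*√26/6 (T(n) = -5 + (I*√26/2 - 1*(-22))/3 = -5 + (I*√26/2 + 22)/3 = -5 + (22 + I*√26/2)/3 = -5 + (22/3 + I*√26/6) = 7/3 + I*√26/6)
T(C) - 15762 = (7/3 + I*√26/6) - 15762 = -47279/3 + I*√26/6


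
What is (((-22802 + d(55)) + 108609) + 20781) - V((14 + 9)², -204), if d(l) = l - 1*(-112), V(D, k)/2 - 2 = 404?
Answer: 105943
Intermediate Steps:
V(D, k) = 812 (V(D, k) = 4 + 2*404 = 4 + 808 = 812)
d(l) = 112 + l (d(l) = l + 112 = 112 + l)
(((-22802 + d(55)) + 108609) + 20781) - V((14 + 9)², -204) = (((-22802 + (112 + 55)) + 108609) + 20781) - 1*812 = (((-22802 + 167) + 108609) + 20781) - 812 = ((-22635 + 108609) + 20781) - 812 = (85974 + 20781) - 812 = 106755 - 812 = 105943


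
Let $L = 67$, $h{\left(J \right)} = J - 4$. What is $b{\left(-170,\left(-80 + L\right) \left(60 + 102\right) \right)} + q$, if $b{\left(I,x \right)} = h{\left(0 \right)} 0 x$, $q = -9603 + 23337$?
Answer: $13734$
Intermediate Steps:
$h{\left(J \right)} = -4 + J$ ($h{\left(J \right)} = J - 4 = -4 + J$)
$q = 13734$
$b{\left(I,x \right)} = 0$ ($b{\left(I,x \right)} = \left(-4 + 0\right) 0 x = \left(-4\right) 0 x = 0 x = 0$)
$b{\left(-170,\left(-80 + L\right) \left(60 + 102\right) \right)} + q = 0 + 13734 = 13734$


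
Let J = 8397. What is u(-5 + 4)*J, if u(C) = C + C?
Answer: -16794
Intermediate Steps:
u(C) = 2*C
u(-5 + 4)*J = (2*(-5 + 4))*8397 = (2*(-1))*8397 = -2*8397 = -16794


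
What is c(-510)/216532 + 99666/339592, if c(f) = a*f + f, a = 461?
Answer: -7304223591/9191566868 ≈ -0.79467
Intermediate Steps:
c(f) = 462*f (c(f) = 461*f + f = 462*f)
c(-510)/216532 + 99666/339592 = (462*(-510))/216532 + 99666/339592 = -235620*1/216532 + 99666*(1/339592) = -58905/54133 + 49833/169796 = -7304223591/9191566868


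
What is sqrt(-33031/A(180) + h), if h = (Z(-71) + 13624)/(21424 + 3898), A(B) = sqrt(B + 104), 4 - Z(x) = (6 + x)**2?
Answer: sqrt(1200276043406 - 751875760460242*sqrt(71))/1797862 ≈ 44.268*I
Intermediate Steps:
Z(x) = 4 - (6 + x)**2
A(B) = sqrt(104 + B)
h = 9403/25322 (h = ((4 - (6 - 71)**2) + 13624)/(21424 + 3898) = ((4 - 1*(-65)**2) + 13624)/25322 = ((4 - 1*4225) + 13624)*(1/25322) = ((4 - 4225) + 13624)*(1/25322) = (-4221 + 13624)*(1/25322) = 9403*(1/25322) = 9403/25322 ≈ 0.37134)
sqrt(-33031/A(180) + h) = sqrt(-33031/sqrt(104 + 180) + 9403/25322) = sqrt(-33031*sqrt(71)/142 + 9403/25322) = sqrt(9403/25322 - 33031*sqrt(71)/142)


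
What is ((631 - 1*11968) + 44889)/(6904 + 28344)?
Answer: 2097/2203 ≈ 0.95188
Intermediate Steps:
((631 - 1*11968) + 44889)/(6904 + 28344) = ((631 - 11968) + 44889)/35248 = (-11337 + 44889)*(1/35248) = 33552*(1/35248) = 2097/2203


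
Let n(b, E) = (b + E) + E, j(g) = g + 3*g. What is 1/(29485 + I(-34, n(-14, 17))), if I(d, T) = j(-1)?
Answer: 1/29481 ≈ 3.3920e-5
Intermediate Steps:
j(g) = 4*g
n(b, E) = b + 2*E (n(b, E) = (E + b) + E = b + 2*E)
I(d, T) = -4 (I(d, T) = 4*(-1) = -4)
1/(29485 + I(-34, n(-14, 17))) = 1/(29485 - 4) = 1/29481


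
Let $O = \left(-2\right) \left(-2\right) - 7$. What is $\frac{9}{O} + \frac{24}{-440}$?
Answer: $- \frac{168}{55} \approx -3.0545$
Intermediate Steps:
$O = -3$ ($O = 4 - 7 = -3$)
$\frac{9}{O} + \frac{24}{-440} = \frac{9}{-3} + \frac{24}{-440} = 9 \left(- \frac{1}{3}\right) + 24 \left(- \frac{1}{440}\right) = -3 - \frac{3}{55} = - \frac{168}{55}$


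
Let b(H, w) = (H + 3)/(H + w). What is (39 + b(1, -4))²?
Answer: 12769/9 ≈ 1418.8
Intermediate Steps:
b(H, w) = (3 + H)/(H + w)
(39 + b(1, -4))² = (39 + (3 + 1)/(1 - 4))² = (39 + 4/(-3))² = (39 - ⅓*4)² = (39 - 4/3)² = (113/3)² = 12769/9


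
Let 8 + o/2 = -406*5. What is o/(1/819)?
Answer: -3338244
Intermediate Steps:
o = -4076 (o = -16 + 2*(-406*5) = -16 + 2*(-2030) = -16 - 4060 = -4076)
o/(1/819) = -4076/(1/819) = -4076/1/819 = -4076*819 = -3338244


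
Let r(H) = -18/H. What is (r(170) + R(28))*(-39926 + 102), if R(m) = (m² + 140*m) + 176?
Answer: -16518636784/85 ≈ -1.9434e+8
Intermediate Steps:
R(m) = 176 + m² + 140*m
(r(170) + R(28))*(-39926 + 102) = (-18/170 + (176 + 28² + 140*28))*(-39926 + 102) = (-18*1/170 + (176 + 784 + 3920))*(-39824) = (-9/85 + 4880)*(-39824) = (414791/85)*(-39824) = -16518636784/85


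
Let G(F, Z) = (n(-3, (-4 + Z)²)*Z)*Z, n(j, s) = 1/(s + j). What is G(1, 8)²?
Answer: 4096/169 ≈ 24.237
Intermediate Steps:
n(j, s) = 1/(j + s)
G(F, Z) = Z²/(-3 + (-4 + Z)²) (G(F, Z) = (Z/(-3 + (-4 + Z)²))*Z = Z²/(-3 + (-4 + Z)²))
G(1, 8)² = (8²/(-3 + (-4 + 8)²))² = (64/(-3 + 4²))² = (64/(-3 + 16))² = (64/13)² = 4096/169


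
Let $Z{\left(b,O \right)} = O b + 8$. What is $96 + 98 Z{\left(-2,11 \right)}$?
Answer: $-1276$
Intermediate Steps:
$Z{\left(b,O \right)} = 8 + O b$
$96 + 98 Z{\left(-2,11 \right)} = 96 + 98 \left(8 + 11 \left(-2\right)\right) = 96 + 98 \left(8 - 22\right) = 96 + 98 \left(-14\right) = 96 - 1372 = -1276$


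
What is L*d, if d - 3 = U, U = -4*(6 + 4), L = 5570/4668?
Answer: -103045/2334 ≈ -44.150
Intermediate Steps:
L = 2785/2334 (L = 5570*(1/4668) = 2785/2334 ≈ 1.1932)
U = -40 (U = -4*10 = -40)
d = -37 (d = 3 - 40 = -37)
L*d = (2785/2334)*(-37) = -103045/2334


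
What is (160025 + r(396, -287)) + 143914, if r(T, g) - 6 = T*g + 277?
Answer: 190570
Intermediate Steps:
r(T, g) = 283 + T*g (r(T, g) = 6 + (T*g + 277) = 6 + (277 + T*g) = 283 + T*g)
(160025 + r(396, -287)) + 143914 = (160025 + (283 + 396*(-287))) + 143914 = (160025 + (283 - 113652)) + 143914 = (160025 - 113369) + 143914 = 46656 + 143914 = 190570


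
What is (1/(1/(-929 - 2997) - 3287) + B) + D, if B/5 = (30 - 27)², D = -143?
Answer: -1264670700/12904763 ≈ -98.000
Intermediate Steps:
B = 45 (B = 5*(30 - 27)² = 5*3² = 5*9 = 45)
(1/(1/(-929 - 2997) - 3287) + B) + D = (1/(1/(-929 - 2997) - 3287) + 45) - 143 = (1/(1/(-3926) - 3287) + 45) - 143 = (1/(-1/3926 - 3287) + 45) - 143 = (1/(-12904763/3926) + 45) - 143 = (-3926/12904763 + 45) - 143 = 580710409/12904763 - 143 = -1264670700/12904763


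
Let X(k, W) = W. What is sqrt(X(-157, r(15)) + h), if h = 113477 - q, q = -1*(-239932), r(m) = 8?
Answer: I*sqrt(126447) ≈ 355.59*I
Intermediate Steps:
q = 239932
h = -126455 (h = 113477 - 1*239932 = 113477 - 239932 = -126455)
sqrt(X(-157, r(15)) + h) = sqrt(8 - 126455) = sqrt(-126447) = I*sqrt(126447)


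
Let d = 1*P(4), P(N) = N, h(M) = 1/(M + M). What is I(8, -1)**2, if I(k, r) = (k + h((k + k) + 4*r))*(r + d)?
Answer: 37249/64 ≈ 582.02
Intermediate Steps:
h(M) = 1/(2*M)
d = 4 (d = 1*4 = 4)
I(k, r) = (4 + r)*(k + 1/(2*(2*k + 4*r))) (I(k, r) = (k + 1/(2*((k + k) + 4*r)))*(r + 4) = (k + 1/(2*(2*k + 4*r)))*(4 + r) = (4 + r)*(k + 1/(2*(2*k + 4*r))))
I(8, -1)**2 = ((1 + (1/4)*(-1) + 8*(4 - 1)*(8 + 2*(-1)))/(8 + 2*(-1)))**2 = ((1 - 1/4 + 8*3*(8 - 2))/(8 - 2))**2 = ((1 - 1/4 + 8*3*6)/6)**2 = ((1 - 1/4 + 144)/6)**2 = ((1/6)*(579/4))**2 = (193/8)**2 = 37249/64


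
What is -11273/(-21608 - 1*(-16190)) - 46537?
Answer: -252126193/5418 ≈ -46535.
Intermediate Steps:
-11273/(-21608 - 1*(-16190)) - 46537 = -11273/(-21608 + 16190) - 46537 = -11273/(-5418) - 46537 = -11273*(-1/5418) - 46537 = 11273/5418 - 46537 = -252126193/5418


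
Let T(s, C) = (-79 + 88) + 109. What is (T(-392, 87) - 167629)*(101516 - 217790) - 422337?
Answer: 19476751677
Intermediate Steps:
T(s, C) = 118 (T(s, C) = 9 + 109 = 118)
(T(-392, 87) - 167629)*(101516 - 217790) - 422337 = (118 - 167629)*(101516 - 217790) - 422337 = -167511*(-116274) - 422337 = 19477174014 - 422337 = 19476751677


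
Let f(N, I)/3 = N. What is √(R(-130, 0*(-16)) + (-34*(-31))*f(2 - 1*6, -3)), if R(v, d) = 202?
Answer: 7*I*√254 ≈ 111.56*I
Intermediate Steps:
f(N, I) = 3*N
√(R(-130, 0*(-16)) + (-34*(-31))*f(2 - 1*6, -3)) = √(202 + (-34*(-31))*(3*(2 - 1*6))) = √(202 + 1054*(3*(2 - 6))) = √(202 + 1054*(3*(-4))) = √(202 + 1054*(-12)) = √(202 - 12648) = √(-12446) = 7*I*√254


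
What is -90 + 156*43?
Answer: 6618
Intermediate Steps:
-90 + 156*43 = -90 + 6708 = 6618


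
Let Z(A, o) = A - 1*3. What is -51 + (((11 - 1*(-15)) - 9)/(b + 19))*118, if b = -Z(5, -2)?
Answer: 67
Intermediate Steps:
Z(A, o) = -3 + A (Z(A, o) = A - 3 = -3 + A)
b = -2 (b = -(-3 + 5) = -1*2 = -2)
-51 + (((11 - 1*(-15)) - 9)/(b + 19))*118 = -51 + (((11 - 1*(-15)) - 9)/(-2 + 19))*118 = -51 + (((11 + 15) - 9)/17)*118 = -51 + ((26 - 9)*(1/17))*118 = -51 + (17*(1/17))*118 = -51 + 1*118 = -51 + 118 = 67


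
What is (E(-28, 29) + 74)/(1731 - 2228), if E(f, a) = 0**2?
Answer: -74/497 ≈ -0.14889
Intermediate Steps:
E(f, a) = 0
(E(-28, 29) + 74)/(1731 - 2228) = (0 + 74)/(1731 - 2228) = 74/(-497) = 74*(-1/497) = -74/497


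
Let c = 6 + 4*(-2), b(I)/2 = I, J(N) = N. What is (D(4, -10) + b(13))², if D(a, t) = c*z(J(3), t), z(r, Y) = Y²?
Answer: 30276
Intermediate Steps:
b(I) = 2*I
c = -2 (c = 6 - 8 = -2)
D(a, t) = -2*t²
(D(4, -10) + b(13))² = (-2*(-10)² + 2*13)² = (-2*100 + 26)² = (-200 + 26)² = (-174)² = 30276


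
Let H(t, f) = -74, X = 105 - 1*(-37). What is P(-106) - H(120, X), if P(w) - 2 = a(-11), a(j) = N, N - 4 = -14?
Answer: 66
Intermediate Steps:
N = -10 (N = 4 - 14 = -10)
X = 142 (X = 105 + 37 = 142)
a(j) = -10
P(w) = -8 (P(w) = 2 - 10 = -8)
P(-106) - H(120, X) = -8 - 1*(-74) = -8 + 74 = 66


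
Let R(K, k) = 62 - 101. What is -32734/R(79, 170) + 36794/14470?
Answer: 18272921/21705 ≈ 841.88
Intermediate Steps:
R(K, k) = -39
-32734/R(79, 170) + 36794/14470 = -32734/(-39) + 36794/14470 = -32734*(-1/39) + 36794*(1/14470) = 2518/3 + 18397/7235 = 18272921/21705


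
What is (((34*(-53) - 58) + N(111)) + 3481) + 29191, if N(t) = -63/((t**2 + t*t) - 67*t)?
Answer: 176706799/5735 ≈ 30812.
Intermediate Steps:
N(t) = -63/(-67*t + 2*t**2) (N(t) = -63/((t**2 + t**2) - 67*t) = -63/(2*t**2 - 67*t) = -63/(-67*t + 2*t**2))
(((34*(-53) - 58) + N(111)) + 3481) + 29191 = (((34*(-53) - 58) - 63/(111*(-67 + 2*111))) + 3481) + 29191 = (((-1802 - 58) - 63*1/111/(-67 + 222)) + 3481) + 29191 = ((-1860 - 63*1/111/155) + 3481) + 29191 = ((-1860 - 63*1/111*1/155) + 3481) + 29191 = ((-1860 - 21/5735) + 3481) + 29191 = (-10667121/5735 + 3481) + 29191 = 9296414/5735 + 29191 = 176706799/5735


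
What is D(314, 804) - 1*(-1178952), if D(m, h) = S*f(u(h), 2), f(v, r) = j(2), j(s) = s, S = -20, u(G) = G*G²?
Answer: 1178912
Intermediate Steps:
u(G) = G³
f(v, r) = 2
D(m, h) = -40 (D(m, h) = -20*2 = -40)
D(314, 804) - 1*(-1178952) = -40 - 1*(-1178952) = -40 + 1178952 = 1178912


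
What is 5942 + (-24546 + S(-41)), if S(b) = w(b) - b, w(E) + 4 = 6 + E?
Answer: -18602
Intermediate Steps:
w(E) = 2 + E (w(E) = -4 + (6 + E) = 2 + E)
S(b) = 2 (S(b) = (2 + b) - b = 2)
5942 + (-24546 + S(-41)) = 5942 + (-24546 + 2) = 5942 - 24544 = -18602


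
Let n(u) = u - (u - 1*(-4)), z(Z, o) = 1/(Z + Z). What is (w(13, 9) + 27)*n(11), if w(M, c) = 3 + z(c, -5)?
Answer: -1082/9 ≈ -120.22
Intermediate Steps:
z(Z, o) = 1/(2*Z)
n(u) = -4 (n(u) = u - (u + 4) = u - (4 + u) = u + (-4 - u) = -4)
w(M, c) = 3 + 1/(2*c)
(w(13, 9) + 27)*n(11) = ((3 + (½)/9) + 27)*(-4) = ((3 + (½)*(⅑)) + 27)*(-4) = ((3 + 1/18) + 27)*(-4) = (55/18 + 27)*(-4) = (541/18)*(-4) = -1082/9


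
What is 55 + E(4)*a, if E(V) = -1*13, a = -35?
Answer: 510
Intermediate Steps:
E(V) = -13
55 + E(4)*a = 55 - 13*(-35) = 55 + 455 = 510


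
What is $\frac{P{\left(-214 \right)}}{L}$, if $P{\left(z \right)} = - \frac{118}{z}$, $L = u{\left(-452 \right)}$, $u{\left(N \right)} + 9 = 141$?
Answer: $\frac{59}{14124} \approx 0.0041773$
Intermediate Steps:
$u{\left(N \right)} = 132$ ($u{\left(N \right)} = -9 + 141 = 132$)
$L = 132$
$\frac{P{\left(-214 \right)}}{L} = \frac{\left(-118\right) \frac{1}{-214}}{132} = \left(-118\right) \left(- \frac{1}{214}\right) \frac{1}{132} = \frac{59}{107} \cdot \frac{1}{132} = \frac{59}{14124}$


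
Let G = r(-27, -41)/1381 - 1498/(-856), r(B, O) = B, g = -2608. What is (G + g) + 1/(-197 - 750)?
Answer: -13633995775/5231228 ≈ -2606.3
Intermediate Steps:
G = 9559/5524 (G = -27/1381 - 1498/(-856) = -27*1/1381 - 1498*(-1/856) = -27/1381 + 7/4 = 9559/5524 ≈ 1.7304)
(G + g) + 1/(-197 - 750) = (9559/5524 - 2608) + 1/(-197 - 750) = -14397033/5524 + 1/(-947) = -14397033/5524 - 1/947 = -13633995775/5231228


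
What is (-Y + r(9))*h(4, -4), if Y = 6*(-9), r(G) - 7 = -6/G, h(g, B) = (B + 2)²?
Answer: 724/3 ≈ 241.33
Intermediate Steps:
h(g, B) = (2 + B)²
r(G) = 7 - 6/G
Y = -54
(-Y + r(9))*h(4, -4) = (-1*(-54) + (7 - 6/9))*(2 - 4)² = (54 + (7 - 6*⅑))*(-2)² = (54 + (7 - ⅔))*4 = (54 + 19/3)*4 = (181/3)*4 = 724/3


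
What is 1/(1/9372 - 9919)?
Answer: -9372/92960867 ≈ -0.00010082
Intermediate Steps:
1/(1/9372 - 9919) = 1/(-92960867/9372) = -9372/92960867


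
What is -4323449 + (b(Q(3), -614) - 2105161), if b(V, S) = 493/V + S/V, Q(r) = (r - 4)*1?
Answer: -6428489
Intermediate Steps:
Q(r) = -4 + r (Q(r) = (-4 + r)*1 = -4 + r)
-4323449 + (b(Q(3), -614) - 2105161) = -4323449 + ((493 - 614)/(-4 + 3) - 2105161) = -4323449 + (-121/(-1) - 2105161) = -4323449 + (-1*(-121) - 2105161) = -4323449 + (121 - 2105161) = -4323449 - 2105040 = -6428489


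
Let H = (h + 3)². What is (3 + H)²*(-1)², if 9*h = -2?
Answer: 753424/6561 ≈ 114.83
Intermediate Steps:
h = -2/9 (h = (⅑)*(-2) = -2/9 ≈ -0.22222)
H = 625/81 (H = (-2/9 + 3)² = (25/9)² = 625/81 ≈ 7.7160)
(3 + H)²*(-1)² = (3 + 625/81)²*(-1)² = (868/81)²*1 = (753424/6561)*1 = 753424/6561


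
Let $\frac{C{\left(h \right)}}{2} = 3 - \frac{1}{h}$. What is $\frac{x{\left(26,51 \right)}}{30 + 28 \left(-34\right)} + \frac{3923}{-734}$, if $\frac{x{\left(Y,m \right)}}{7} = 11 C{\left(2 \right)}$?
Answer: $- \frac{974899}{169187} \approx -5.7623$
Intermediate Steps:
$C{\left(h \right)} = 6 - \frac{2}{h}$ ($C{\left(h \right)} = 2 \left(3 - \frac{1}{h}\right) = 6 - \frac{2}{h}$)
$x{\left(Y,m \right)} = 385$ ($x{\left(Y,m \right)} = 7 \cdot 11 \left(6 - \frac{2}{2}\right) = 7 \cdot 11 \left(6 - 1\right) = 7 \cdot 11 \cdot 5 = 7 \cdot 55 = 385$)
$\frac{x{\left(26,51 \right)}}{30 + 28 \left(-34\right)} + \frac{3923}{-734} = \frac{385}{30 + 28 \left(-34\right)} + \frac{3923}{-734} = \frac{385}{30 - 952} + 3923 \left(- \frac{1}{734}\right) = \frac{385}{-922} - \frac{3923}{734} = 385 \left(- \frac{1}{922}\right) - \frac{3923}{734} = - \frac{385}{922} - \frac{3923}{734} = - \frac{974899}{169187}$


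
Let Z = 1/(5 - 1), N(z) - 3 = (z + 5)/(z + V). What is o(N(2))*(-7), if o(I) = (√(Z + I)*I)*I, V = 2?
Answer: -2527*√5/16 ≈ -353.16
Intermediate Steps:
N(z) = 3 + (5 + z)/(2 + z) (N(z) = 3 + (z + 5)/(z + 2) = 3 + (5 + z)/(2 + z))
Z = ¼ (Z = 1/4 = ¼ ≈ 0.25000)
o(I) = I²*√(¼ + I) (o(I) = (√(¼ + I)*I)*I = (I*√(¼ + I))*I = I²*√(¼ + I))
o(N(2))*(-7) = (((11 + 4*2)/(2 + 2))²*√(1 + 4*((11 + 4*2)/(2 + 2)))/2)*(-7) = (((11 + 8)/4)²*√(1 + 4*((11 + 8)/4))/2)*(-7) = (((¼)*19)²*√(1 + 4*((¼)*19))/2)*(-7) = ((19/4)²*√(1 + 4*(19/4))/2)*(-7) = ((½)*(361/16)*√(1 + 19))*(-7) = ((½)*(361/16)*√20)*(-7) = ((½)*(361/16)*(2*√5))*(-7) = (361*√5/16)*(-7) = -2527*√5/16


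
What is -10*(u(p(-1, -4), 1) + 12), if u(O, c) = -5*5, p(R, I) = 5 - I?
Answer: 130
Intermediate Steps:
u(O, c) = -25
-10*(u(p(-1, -4), 1) + 12) = -10*(-25 + 12) = -10*(-13) = 130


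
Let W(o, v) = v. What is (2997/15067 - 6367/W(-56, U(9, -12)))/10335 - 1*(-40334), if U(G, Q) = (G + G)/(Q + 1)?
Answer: 22610757796153/560582802 ≈ 40334.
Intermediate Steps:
U(G, Q) = 2*G/(1 + Q) (U(G, Q) = (2*G)/(1 + Q) = 2*G/(1 + Q))
(2997/15067 - 6367/W(-56, U(9, -12)))/10335 - 1*(-40334) = (2997/15067 - 6367/(2*9/(1 - 12)))/10335 - 1*(-40334) = (2997*(1/15067) - 6367/(2*9/(-11)))*(1/10335) + 40334 = (2997/15067 - 6367/(2*9*(-1/11)))*(1/10335) + 40334 = (2997/15067 - 6367/(-18/11))*(1/10335) + 40334 = (2997/15067 - 6367*(-11/18))*(1/10335) + 40334 = (2997/15067 + 70037/18)*(1/10335) + 40334 = (1055301425/271206)*(1/10335) + 40334 = 211060285/560582802 + 40334 = 22610757796153/560582802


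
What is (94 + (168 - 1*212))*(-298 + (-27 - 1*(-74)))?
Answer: -12550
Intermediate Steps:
(94 + (168 - 1*212))*(-298 + (-27 - 1*(-74))) = (94 + (168 - 212))*(-298 + (-27 + 74)) = (94 - 44)*(-298 + 47) = 50*(-251) = -12550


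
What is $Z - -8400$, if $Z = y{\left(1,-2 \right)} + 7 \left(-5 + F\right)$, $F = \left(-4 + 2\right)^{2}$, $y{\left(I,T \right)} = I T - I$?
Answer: $8390$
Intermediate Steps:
$y{\left(I,T \right)} = - I + I T$
$F = 4$ ($F = \left(-2\right)^{2} = 4$)
$Z = -10$ ($Z = 1 \left(-1 - 2\right) + 7 \left(-5 + 4\right) = 1 \left(-3\right) + 7 \left(-1\right) = -3 - 7 = -10$)
$Z - -8400 = -10 - -8400 = -10 + 8400 = 8390$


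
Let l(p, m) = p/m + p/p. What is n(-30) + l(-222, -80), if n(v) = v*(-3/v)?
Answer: 31/40 ≈ 0.77500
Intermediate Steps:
l(p, m) = 1 + p/m (l(p, m) = p/m + 1 = 1 + p/m)
n(v) = -3
n(-30) + l(-222, -80) = -3 + (-80 - 222)/(-80) = -3 - 1/80*(-302) = -3 + 151/40 = 31/40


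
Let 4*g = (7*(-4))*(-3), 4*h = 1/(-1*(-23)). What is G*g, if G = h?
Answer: 21/92 ≈ 0.22826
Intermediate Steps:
h = 1/92 (h = 1/(4*((-1*(-23)))) = (¼)/23 = (¼)*(1/23) = 1/92 ≈ 0.010870)
g = 21 (g = ((7*(-4))*(-3))/4 = (-28*(-3))/4 = (¼)*84 = 21)
G = 1/92 ≈ 0.010870
G*g = (1/92)*21 = 21/92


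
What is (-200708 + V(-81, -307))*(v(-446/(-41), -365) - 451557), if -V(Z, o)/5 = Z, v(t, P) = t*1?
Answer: 3708287757473/41 ≈ 9.0446e+10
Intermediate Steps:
v(t, P) = t
V(Z, o) = -5*Z
(-200708 + V(-81, -307))*(v(-446/(-41), -365) - 451557) = (-200708 - 5*(-81))*(-446/(-41) - 451557) = (-200708 + 405)*(-446*(-1/41) - 451557) = -200303*(446/41 - 451557) = -200303*(-18513391/41) = 3708287757473/41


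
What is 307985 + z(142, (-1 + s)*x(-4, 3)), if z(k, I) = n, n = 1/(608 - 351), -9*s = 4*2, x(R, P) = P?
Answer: 79152146/257 ≈ 3.0799e+5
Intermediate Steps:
s = -8/9 (s = -4*2/9 = -⅑*8 = -8/9 ≈ -0.88889)
n = 1/257 ≈ 0.0038911
z(k, I) = 1/257
307985 + z(142, (-1 + s)*x(-4, 3)) = 307985 + 1/257 = 79152146/257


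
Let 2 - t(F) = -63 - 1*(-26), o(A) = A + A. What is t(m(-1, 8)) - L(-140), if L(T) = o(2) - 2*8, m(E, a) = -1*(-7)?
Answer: 51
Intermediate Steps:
m(E, a) = 7
o(A) = 2*A
t(F) = 39 (t(F) = 2 - (-63 - 1*(-26)) = 2 - (-63 + 26) = 2 - 1*(-37) = 2 + 37 = 39)
L(T) = -12 (L(T) = 2*2 - 2*8 = 4 - 16 = -12)
t(m(-1, 8)) - L(-140) = 39 - 1*(-12) = 39 + 12 = 51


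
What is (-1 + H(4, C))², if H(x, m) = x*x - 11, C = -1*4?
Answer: 16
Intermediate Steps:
C = -4
H(x, m) = -11 + x² (H(x, m) = x² - 11 = -11 + x²)
(-1 + H(4, C))² = (-1 + (-11 + 4²))² = (-1 + (-11 + 16))² = (-1 + 5)² = 4² = 16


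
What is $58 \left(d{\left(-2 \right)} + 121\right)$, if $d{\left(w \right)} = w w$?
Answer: $7250$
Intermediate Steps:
$d{\left(w \right)} = w^{2}$
$58 \left(d{\left(-2 \right)} + 121\right) = 58 \left(\left(-2\right)^{2} + 121\right) = 58 \left(4 + 121\right) = 58 \cdot 125 = 7250$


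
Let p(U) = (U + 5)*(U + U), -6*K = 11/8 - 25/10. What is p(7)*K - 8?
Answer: 47/2 ≈ 23.500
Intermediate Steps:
K = 3/16 (K = -(11/8 - 25/10)/6 = -(11*(⅛) - 25*⅒)/6 = -(11/8 - 5/2)/6 = -⅙*(-9/8) = 3/16 ≈ 0.18750)
p(U) = 2*U*(5 + U) (p(U) = (5 + U)*(2*U) = 2*U*(5 + U))
p(7)*K - 8 = (2*7*(5 + 7))*(3/16) - 8 = (2*7*12)*(3/16) - 8 = 168*(3/16) - 8 = 63/2 - 8 = 47/2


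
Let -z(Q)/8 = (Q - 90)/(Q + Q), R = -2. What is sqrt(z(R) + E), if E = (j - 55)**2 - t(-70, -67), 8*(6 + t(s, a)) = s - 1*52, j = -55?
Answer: sqrt(47749)/2 ≈ 109.26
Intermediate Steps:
z(Q) = -4*(-90 + Q)/Q (z(Q) = -8*(Q - 90)/(Q + Q) = -8*(-90 + Q)/(2*Q) = -8*(-90 + Q)*1/(2*Q) = -4*(-90 + Q)/Q)
t(s, a) = -25/2 + s/8 (t(s, a) = -6 + (s - 1*52)/8 = -6 + (s - 52)/8 = -6 + (-52 + s)/8 = -6 + (-13/2 + s/8) = -25/2 + s/8)
E = 48485/4 (E = (-55 - 55)**2 - (-25/2 + (1/8)*(-70)) = (-110)**2 - (-25/2 - 35/4) = 12100 - 1*(-85/4) = 12100 + 85/4 = 48485/4 ≈ 12121.)
sqrt(z(R) + E) = sqrt((-4 + 360/(-2)) + 48485/4) = sqrt((-4 + 360*(-1/2)) + 48485/4) = sqrt((-4 - 180) + 48485/4) = sqrt(-184 + 48485/4) = sqrt(47749/4) = sqrt(47749)/2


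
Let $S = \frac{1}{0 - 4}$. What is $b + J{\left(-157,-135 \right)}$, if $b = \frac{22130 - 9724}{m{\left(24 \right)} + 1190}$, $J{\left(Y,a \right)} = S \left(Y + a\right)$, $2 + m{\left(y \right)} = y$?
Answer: $\frac{50441}{606} \approx 83.236$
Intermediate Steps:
$S = - \frac{1}{4}$ ($S = \frac{1}{-4} = - \frac{1}{4} \approx -0.25$)
$m{\left(y \right)} = -2 + y$
$J{\left(Y,a \right)} = - \frac{Y}{4} - \frac{a}{4}$ ($J{\left(Y,a \right)} = - \frac{Y + a}{4} = - \frac{Y}{4} - \frac{a}{4}$)
$b = \frac{6203}{606}$ ($b = \frac{22130 - 9724}{\left(-2 + 24\right) + 1190} = \frac{12406}{22 + 1190} = \frac{12406}{1212} = 12406 \cdot \frac{1}{1212} = \frac{6203}{606} \approx 10.236$)
$b + J{\left(-157,-135 \right)} = \frac{6203}{606} - -73 = \frac{6203}{606} + \left(\frac{157}{4} + \frac{135}{4}\right) = \frac{6203}{606} + 73 = \frac{50441}{606}$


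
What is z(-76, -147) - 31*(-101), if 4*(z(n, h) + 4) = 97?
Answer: 12605/4 ≈ 3151.3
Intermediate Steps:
z(n, h) = 81/4 (z(n, h) = -4 + (¼)*97 = -4 + 97/4 = 81/4)
z(-76, -147) - 31*(-101) = 81/4 - 31*(-101) = 81/4 + 3131 = 12605/4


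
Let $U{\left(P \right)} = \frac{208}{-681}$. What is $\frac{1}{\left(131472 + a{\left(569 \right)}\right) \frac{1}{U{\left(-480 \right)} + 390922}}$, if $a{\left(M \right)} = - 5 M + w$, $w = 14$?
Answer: $\frac{266217674}{87604521} \approx 3.0389$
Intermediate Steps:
$U{\left(P \right)} = - \frac{208}{681}$ ($U{\left(P \right)} = 208 \left(- \frac{1}{681}\right) = - \frac{208}{681}$)
$a{\left(M \right)} = 14 - 5 M$ ($a{\left(M \right)} = - 5 M + 14 = 14 - 5 M$)
$\frac{1}{\left(131472 + a{\left(569 \right)}\right) \frac{1}{U{\left(-480 \right)} + 390922}} = \frac{1}{\left(131472 + \left(14 - 2845\right)\right) \frac{1}{- \frac{208}{681} + 390922}} = \frac{1}{\left(131472 + \left(14 - 2845\right)\right) \frac{1}{\frac{266217674}{681}}} = \frac{1}{\left(131472 - 2831\right) \frac{681}{266217674}} = \frac{1}{128641 \cdot \frac{681}{266217674}} = \frac{1}{\frac{87604521}{266217674}} = \frac{266217674}{87604521}$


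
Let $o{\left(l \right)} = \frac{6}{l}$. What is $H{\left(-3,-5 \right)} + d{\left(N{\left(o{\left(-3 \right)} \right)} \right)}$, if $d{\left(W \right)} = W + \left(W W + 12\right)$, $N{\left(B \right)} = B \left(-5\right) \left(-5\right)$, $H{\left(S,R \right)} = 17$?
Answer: $2479$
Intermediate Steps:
$N{\left(B \right)} = 25 B$ ($N{\left(B \right)} = - 5 B \left(-5\right) = 25 B$)
$d{\left(W \right)} = 12 + W + W^{2}$ ($d{\left(W \right)} = W + \left(W^{2} + 12\right) = W + \left(12 + W^{2}\right) = 12 + W + W^{2}$)
$H{\left(-3,-5 \right)} + d{\left(N{\left(o{\left(-3 \right)} \right)} \right)} = 17 + \left(12 + 25 \frac{6}{-3} + \left(25 \frac{6}{-3}\right)^{2}\right) = 17 + \left(12 + 25 \cdot 6 \left(- \frac{1}{3}\right) + \left(25 \cdot 6 \left(- \frac{1}{3}\right)\right)^{2}\right) = 17 + \left(12 + 25 \left(-2\right) + \left(25 \left(-2\right)\right)^{2}\right) = 17 + \left(12 - 50 + \left(-50\right)^{2}\right) = 17 + \left(12 - 50 + 2500\right) = 17 + 2462 = 2479$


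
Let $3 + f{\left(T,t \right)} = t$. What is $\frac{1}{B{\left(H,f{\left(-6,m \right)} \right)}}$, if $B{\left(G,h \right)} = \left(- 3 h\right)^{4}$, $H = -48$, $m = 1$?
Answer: $\frac{1}{1296} \approx 0.0007716$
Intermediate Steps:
$f{\left(T,t \right)} = -3 + t$
$B{\left(G,h \right)} = 81 h^{4}$
$\frac{1}{B{\left(H,f{\left(-6,m \right)} \right)}} = \frac{1}{81 \left(-3 + 1\right)^{4}} = \frac{1}{81 \left(-2\right)^{4}} = \frac{1}{81 \cdot 16} = \frac{1}{1296}$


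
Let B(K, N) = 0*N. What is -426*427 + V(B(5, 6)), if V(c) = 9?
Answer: -181893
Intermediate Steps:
B(K, N) = 0
-426*427 + V(B(5, 6)) = -426*427 + 9 = -181902 + 9 = -181893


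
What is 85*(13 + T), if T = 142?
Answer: 13175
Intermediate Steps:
85*(13 + T) = 85*(13 + 142) = 85*155 = 13175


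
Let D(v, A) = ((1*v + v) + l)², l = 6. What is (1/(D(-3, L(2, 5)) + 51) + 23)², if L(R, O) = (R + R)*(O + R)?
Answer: 1378276/2601 ≈ 529.90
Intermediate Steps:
L(R, O) = 2*R*(O + R) (L(R, O) = (2*R)*(O + R) = 2*R*(O + R))
D(v, A) = (6 + 2*v)² (D(v, A) = ((1*v + v) + 6)² = ((v + v) + 6)² = (2*v + 6)² = (6 + 2*v)²)
(1/(D(-3, L(2, 5)) + 51) + 23)² = (1/(4*(3 - 3)² + 51) + 23)² = (1/(4*0² + 51) + 23)² = (1/(4*0 + 51) + 23)² = (1/(0 + 51) + 23)² = (1/51 + 23)² = (1174/51)² = 1378276/2601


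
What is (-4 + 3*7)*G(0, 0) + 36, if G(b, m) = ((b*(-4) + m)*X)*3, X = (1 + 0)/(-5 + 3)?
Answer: 36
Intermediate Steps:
X = -½ (X = 1/(-2) = 1*(-½) = -½ ≈ -0.50000)
G(b, m) = 6*b - 3*m/2 (G(b, m) = ((b*(-4) + m)*(-½))*3 = ((-4*b + m)*(-½))*3 = ((m - 4*b)*(-½))*3 = (2*b - m/2)*3 = 6*b - 3*m/2)
(-4 + 3*7)*G(0, 0) + 36 = (-4 + 3*7)*(6*0 - 3/2*0) + 36 = (-4 + 21)*(0 + 0) + 36 = 17*0 + 36 = 0 + 36 = 36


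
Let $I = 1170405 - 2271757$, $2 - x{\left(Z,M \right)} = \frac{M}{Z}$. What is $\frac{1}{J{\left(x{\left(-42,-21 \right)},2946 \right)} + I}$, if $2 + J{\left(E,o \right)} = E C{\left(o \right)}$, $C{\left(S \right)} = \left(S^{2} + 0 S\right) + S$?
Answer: $\frac{1}{11921439} \approx 8.3882 \cdot 10^{-8}$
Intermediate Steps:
$C{\left(S \right)} = S + S^{2}$ ($C{\left(S \right)} = \left(S^{2} + 0\right) + S = S^{2} + S = S + S^{2}$)
$x{\left(Z,M \right)} = 2 - \frac{M}{Z}$
$J{\left(E,o \right)} = -2 + E o \left(1 + o\right)$
$I = -1101352$
$\frac{1}{J{\left(x{\left(-42,-21 \right)},2946 \right)} + I} = \frac{1}{\left(-2 + \left(2 - - \frac{21}{-42}\right) 2946 \left(1 + 2946\right)\right) - 1101352} = \frac{1}{\left(-2 + \left(2 - \left(-21\right) \left(- \frac{1}{42}\right)\right) 2946 \cdot 2947\right) - 1101352} = \frac{1}{\left(-2 + \left(2 - \frac{1}{2}\right) 2946 \cdot 2947\right) - 1101352} = \frac{1}{\left(-2 + \frac{3}{2} \cdot 2946 \cdot 2947\right) - 1101352} = \frac{1}{\left(-2 + 13022793\right) - 1101352} = \frac{1}{13022791 - 1101352} = \frac{1}{11921439}$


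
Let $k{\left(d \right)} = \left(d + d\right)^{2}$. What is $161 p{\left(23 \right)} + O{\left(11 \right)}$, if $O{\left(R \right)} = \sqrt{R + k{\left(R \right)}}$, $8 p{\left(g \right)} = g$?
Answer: $\frac{3703}{8} + 3 \sqrt{55} \approx 485.12$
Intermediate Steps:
$p{\left(g \right)} = \frac{g}{8}$
$k{\left(d \right)} = 4 d^{2}$ ($k{\left(d \right)} = \left(2 d\right)^{2} = 4 d^{2}$)
$O{\left(R \right)} = \sqrt{R + 4 R^{2}}$
$161 p{\left(23 \right)} + O{\left(11 \right)} = 161 \cdot \frac{1}{8} \cdot 23 + \sqrt{11 \left(1 + 4 \cdot 11\right)} = 161 \cdot \frac{23}{8} + \sqrt{11 \left(1 + 44\right)} = \frac{3703}{8} + \sqrt{11 \cdot 45} = \frac{3703}{8} + \sqrt{495} = \frac{3703}{8} + 3 \sqrt{55}$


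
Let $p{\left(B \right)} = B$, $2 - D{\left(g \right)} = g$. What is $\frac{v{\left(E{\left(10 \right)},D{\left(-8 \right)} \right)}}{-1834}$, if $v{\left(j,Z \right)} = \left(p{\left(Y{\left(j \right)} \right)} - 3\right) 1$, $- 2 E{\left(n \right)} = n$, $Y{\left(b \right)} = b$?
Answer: $\frac{4}{917} \approx 0.004362$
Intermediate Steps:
$D{\left(g \right)} = 2 - g$
$E{\left(n \right)} = - \frac{n}{2}$
$v{\left(j,Z \right)} = -3 + j$ ($v{\left(j,Z \right)} = \left(j - 3\right) 1 = \left(-3 + j\right) 1 = -3 + j$)
$\frac{v{\left(E{\left(10 \right)},D{\left(-8 \right)} \right)}}{-1834} = \frac{-3 - 5}{-1834} = \left(-3 - 5\right) \left(- \frac{1}{1834}\right) = \left(-8\right) \left(- \frac{1}{1834}\right) = \frac{4}{917}$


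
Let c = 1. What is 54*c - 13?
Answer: 41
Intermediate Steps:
54*c - 13 = 54*1 - 13 = 54 - 13 = 41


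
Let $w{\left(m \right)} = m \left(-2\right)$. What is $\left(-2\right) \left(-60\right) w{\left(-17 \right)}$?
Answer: $4080$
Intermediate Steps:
$w{\left(m \right)} = - 2 m$
$\left(-2\right) \left(-60\right) w{\left(-17 \right)} = \left(-2\right) \left(-60\right) \left(\left(-2\right) \left(-17\right)\right) = 120 \cdot 34 = 4080$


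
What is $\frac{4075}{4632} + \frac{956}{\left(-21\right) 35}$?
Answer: $- \frac{477689}{1134840} \approx -0.42093$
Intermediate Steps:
$\frac{4075}{4632} + \frac{956}{\left(-21\right) 35} = 4075 \cdot \frac{1}{4632} + \frac{956}{-735} = \frac{4075}{4632} + 956 \left(- \frac{1}{735}\right) = \frac{4075}{4632} - \frac{956}{735} = - \frac{477689}{1134840}$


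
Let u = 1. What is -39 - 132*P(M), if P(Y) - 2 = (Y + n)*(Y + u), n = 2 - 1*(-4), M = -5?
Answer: 225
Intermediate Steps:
n = 6 (n = 2 + 4 = 6)
P(Y) = 2 + (1 + Y)*(6 + Y) (P(Y) = 2 + (Y + 6)*(Y + 1) = 2 + (6 + Y)*(1 + Y) = 2 + (1 + Y)*(6 + Y))
-39 - 132*P(M) = -39 - 132*(8 + (-5)**2 + 7*(-5)) = -39 - 132*(8 + 25 - 35) = -39 - 132*(-2) = -39 + 264 = 225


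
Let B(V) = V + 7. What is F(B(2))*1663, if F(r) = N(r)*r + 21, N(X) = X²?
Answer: 1247250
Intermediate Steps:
B(V) = 7 + V
F(r) = 21 + r³ (F(r) = r²*r + 21 = r³ + 21 = 21 + r³)
F(B(2))*1663 = (21 + (7 + 2)³)*1663 = (21 + 9³)*1663 = (21 + 729)*1663 = 750*1663 = 1247250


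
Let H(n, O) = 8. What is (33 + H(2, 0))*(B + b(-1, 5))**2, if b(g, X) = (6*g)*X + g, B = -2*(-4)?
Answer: 21689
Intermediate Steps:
B = 8
b(g, X) = g + 6*X*g (b(g, X) = 6*X*g + g = g + 6*X*g)
(33 + H(2, 0))*(B + b(-1, 5))**2 = (33 + 8)*(8 - (1 + 6*5))**2 = 41*(8 - (1 + 30))**2 = 41*(8 - 1*31)**2 = 41*(8 - 31)**2 = 41*(-23)**2 = 41*529 = 21689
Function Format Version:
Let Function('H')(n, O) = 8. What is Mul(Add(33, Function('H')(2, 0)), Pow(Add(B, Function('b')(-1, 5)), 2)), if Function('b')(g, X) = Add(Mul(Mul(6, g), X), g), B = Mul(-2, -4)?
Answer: 21689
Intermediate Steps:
B = 8
Function('b')(g, X) = Add(g, Mul(6, X, g)) (Function('b')(g, X) = Add(Mul(6, X, g), g) = Add(g, Mul(6, X, g)))
Mul(Add(33, Function('H')(2, 0)), Pow(Add(B, Function('b')(-1, 5)), 2)) = Mul(Add(33, 8), Pow(Add(8, Mul(-1, Add(1, Mul(6, 5)))), 2)) = Mul(41, Pow(Add(8, Mul(-1, Add(1, 30))), 2)) = Mul(41, Pow(Add(8, Mul(-1, 31)), 2)) = Mul(41, Pow(Add(8, -31), 2)) = Mul(41, Pow(-23, 2)) = Mul(41, 529) = 21689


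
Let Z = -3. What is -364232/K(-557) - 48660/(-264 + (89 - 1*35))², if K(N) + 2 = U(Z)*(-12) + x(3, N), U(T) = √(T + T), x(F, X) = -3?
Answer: 191118803/93345 - 4370784*I*√6/889 ≈ 2047.4 - 12043.0*I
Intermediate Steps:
U(T) = √2*√T (U(T) = √(2*T) = √2*√T)
K(N) = -5 - 12*I*√6 (K(N) = -2 + ((√2*√(-3))*(-12) - 3) = -2 + ((√2*(I*√3))*(-12) - 3) = -2 + ((I*√6)*(-12) - 3) = -2 + (-12*I*√6 - 3) = -2 + (-3 - 12*I*√6) = -5 - 12*I*√6)
-364232/K(-557) - 48660/(-264 + (89 - 1*35))² = -364232/(-5 - 12*I*√6) - 48660/(-264 + (89 - 1*35))² = -364232/(-5 - 12*I*√6) - 48660/(-264 + (89 - 35))² = -364232/(-5 - 12*I*√6) - 48660/(-264 + 54)² = -364232/(-5 - 12*I*√6) - 48660/((-210)²) = -364232/(-5 - 12*I*√6) - 48660/44100 = -364232/(-5 - 12*I*√6) - 48660*1/44100 = -364232/(-5 - 12*I*√6) - 811/735 = -811/735 - 364232/(-5 - 12*I*√6)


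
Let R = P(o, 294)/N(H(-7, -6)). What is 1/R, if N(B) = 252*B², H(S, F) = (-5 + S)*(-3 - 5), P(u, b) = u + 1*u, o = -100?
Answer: -290304/25 ≈ -11612.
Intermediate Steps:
P(u, b) = 2*u (P(u, b) = u + u = 2*u)
H(S, F) = 40 - 8*S (H(S, F) = (-5 + S)*(-8) = 40 - 8*S)
R = -25/290304 (R = (2*(-100))/((252*(40 - 8*(-7))²)) = -200*1/(252*(40 + 56)²) = -200/(252*96²) = -200/(252*9216) = -200/2322432 = -200*1/2322432 = -25/290304 ≈ -8.6117e-5)
1/R = 1/(-25/290304) = -290304/25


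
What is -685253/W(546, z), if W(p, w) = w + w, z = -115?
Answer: 685253/230 ≈ 2979.4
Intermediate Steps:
W(p, w) = 2*w
-685253/W(546, z) = -685253/(2*(-115)) = -685253/(-230) = -685253*(-1/230) = 685253/230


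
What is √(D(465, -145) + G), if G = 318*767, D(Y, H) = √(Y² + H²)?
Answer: √(243906 + 5*√9490) ≈ 494.36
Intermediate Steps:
D(Y, H) = √(H² + Y²)
G = 243906
√(D(465, -145) + G) = √(√((-145)² + 465²) + 243906) = √(√(21025 + 216225) + 243906) = √(√237250 + 243906) = √(5*√9490 + 243906) = √(243906 + 5*√9490)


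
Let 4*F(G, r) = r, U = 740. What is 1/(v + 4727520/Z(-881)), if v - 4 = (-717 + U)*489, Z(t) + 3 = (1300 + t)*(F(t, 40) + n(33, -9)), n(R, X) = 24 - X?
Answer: 9007/103701517 ≈ 8.6855e-5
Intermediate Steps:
F(G, r) = r/4
Z(t) = 55897 + 43*t (Z(t) = -3 + (1300 + t)*((1/4)*40 + (24 - 1*(-9))) = -3 + (1300 + t)*(10 + (24 + 9)) = -3 + (1300 + t)*(10 + 33) = -3 + (1300 + t)*43 = -3 + (55900 + 43*t) = 55897 + 43*t)
v = 11251 (v = 4 + (-717 + 740)*489 = 4 + 23*489 = 4 + 11247 = 11251)
1/(v + 4727520/Z(-881)) = 1/(11251 + 4727520/(55897 + 43*(-881))) = 1/(11251 + 4727520/(55897 - 37883)) = 1/(11251 + 4727520/18014) = 1/(11251 + 4727520*(1/18014)) = 1/(11251 + 2363760/9007) = 1/(103701517/9007) = 9007/103701517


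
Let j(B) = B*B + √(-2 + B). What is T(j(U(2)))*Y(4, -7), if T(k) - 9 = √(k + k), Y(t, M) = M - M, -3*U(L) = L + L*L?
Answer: 0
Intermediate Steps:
U(L) = -L/3 - L²/3 (U(L) = -(L + L*L)/3 = -(L + L²)/3 = -L/3 - L²/3)
Y(t, M) = 0
j(B) = B² + √(-2 + B)
T(k) = 9 + √2*√k (T(k) = 9 + √(k + k) = 9 + √(2*k) = 9 + √2*√k)
T(j(U(2)))*Y(4, -7) = (9 + √2*√((-⅓*2*(1 + 2))² + √(-2 - ⅓*2*(1 + 2))))*0 = (9 + √2*√((-⅓*2*3)² + √(-2 - ⅓*2*3)))*0 = (9 + √2*√((-2)² + √(-2 - 2)))*0 = (9 + √2*√(4 + √(-4)))*0 = (9 + √2*√(4 + 2*I))*0 = 0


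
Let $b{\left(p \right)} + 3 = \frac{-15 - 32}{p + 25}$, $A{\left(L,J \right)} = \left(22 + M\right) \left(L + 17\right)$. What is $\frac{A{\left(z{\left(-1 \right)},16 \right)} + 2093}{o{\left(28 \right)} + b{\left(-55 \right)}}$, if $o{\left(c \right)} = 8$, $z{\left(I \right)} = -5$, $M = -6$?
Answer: $\frac{68550}{197} \approx 347.97$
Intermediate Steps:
$A{\left(L,J \right)} = 272 + 16 L$ ($A{\left(L,J \right)} = \left(22 - 6\right) \left(L + 17\right) = 16 \left(17 + L\right) = 272 + 16 L$)
$b{\left(p \right)} = -3 - \frac{47}{25 + p}$ ($b{\left(p \right)} = -3 + \frac{-15 - 32}{p + 25} = -3 - \frac{47}{25 + p}$)
$\frac{A{\left(z{\left(-1 \right)},16 \right)} + 2093}{o{\left(28 \right)} + b{\left(-55 \right)}} = \frac{\left(272 + 16 \left(-5\right)\right) + 2093}{8 + \frac{-122 - -165}{25 - 55}} = \frac{\left(272 - 80\right) + 2093}{8 + \frac{-122 + 165}{-30}} = \frac{192 + 2093}{8 - \frac{43}{30}} = \frac{2285}{8 - \frac{43}{30}} = \frac{2285}{\frac{197}{30}} = 2285 \cdot \frac{30}{197} = \frac{68550}{197}$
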